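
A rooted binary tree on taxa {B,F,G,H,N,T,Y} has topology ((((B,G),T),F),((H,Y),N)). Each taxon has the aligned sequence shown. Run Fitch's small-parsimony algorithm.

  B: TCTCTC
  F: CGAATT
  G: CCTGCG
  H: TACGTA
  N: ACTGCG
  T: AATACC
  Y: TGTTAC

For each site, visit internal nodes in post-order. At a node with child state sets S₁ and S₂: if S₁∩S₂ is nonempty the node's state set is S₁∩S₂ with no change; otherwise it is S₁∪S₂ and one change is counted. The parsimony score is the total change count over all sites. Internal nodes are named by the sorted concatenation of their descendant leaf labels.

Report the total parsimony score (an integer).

[col 0] BG: children B:{T}, G:{C} ∪→ {C,T}; cost 1
[col 0] BGT: children BG:{C,T}, T:{A} ∪→ {A,C,T}; cost 1
[col 0] BFGT: children BGT:{A,C,T}, F:{C} ∩→ {C}; cost 0
[col 0] HY: children H:{T}, Y:{T} ∩→ {T}; cost 0
[col 0] HNY: children HY:{T}, N:{A} ∪→ {A,T}; cost 1
[col 0] BFGHNTY: children BFGT:{C}, HNY:{A,T} ∪→ {A,C,T}; cost 1
[col 1] BG: children B:{C}, G:{C} ∩→ {C}; cost 0
[col 1] BGT: children BG:{C}, T:{A} ∪→ {A,C}; cost 1
[col 1] BFGT: children BGT:{A,C}, F:{G} ∪→ {A,C,G}; cost 1
[col 1] HY: children H:{A}, Y:{G} ∪→ {A,G}; cost 1
[col 1] HNY: children HY:{A,G}, N:{C} ∪→ {A,C,G}; cost 1
[col 1] BFGHNTY: children BFGT:{A,C,G}, HNY:{A,C,G} ∩→ {A,C,G}; cost 0
[col 2] BG: children B:{T}, G:{T} ∩→ {T}; cost 0
[col 2] BGT: children BG:{T}, T:{T} ∩→ {T}; cost 0
[col 2] BFGT: children BGT:{T}, F:{A} ∪→ {A,T}; cost 1
[col 2] HY: children H:{C}, Y:{T} ∪→ {C,T}; cost 1
[col 2] HNY: children HY:{C,T}, N:{T} ∩→ {T}; cost 0
[col 2] BFGHNTY: children BFGT:{A,T}, HNY:{T} ∩→ {T}; cost 0
[col 3] BG: children B:{C}, G:{G} ∪→ {C,G}; cost 1
[col 3] BGT: children BG:{C,G}, T:{A} ∪→ {A,C,G}; cost 1
[col 3] BFGT: children BGT:{A,C,G}, F:{A} ∩→ {A}; cost 0
[col 3] HY: children H:{G}, Y:{T} ∪→ {G,T}; cost 1
[col 3] HNY: children HY:{G,T}, N:{G} ∩→ {G}; cost 0
[col 3] BFGHNTY: children BFGT:{A}, HNY:{G} ∪→ {A,G}; cost 1
[col 4] BG: children B:{T}, G:{C} ∪→ {C,T}; cost 1
[col 4] BGT: children BG:{C,T}, T:{C} ∩→ {C}; cost 0
[col 4] BFGT: children BGT:{C}, F:{T} ∪→ {C,T}; cost 1
[col 4] HY: children H:{T}, Y:{A} ∪→ {A,T}; cost 1
[col 4] HNY: children HY:{A,T}, N:{C} ∪→ {A,C,T}; cost 1
[col 4] BFGHNTY: children BFGT:{C,T}, HNY:{A,C,T} ∩→ {C,T}; cost 0
[col 5] BG: children B:{C}, G:{G} ∪→ {C,G}; cost 1
[col 5] BGT: children BG:{C,G}, T:{C} ∩→ {C}; cost 0
[col 5] BFGT: children BGT:{C}, F:{T} ∪→ {C,T}; cost 1
[col 5] HY: children H:{A}, Y:{C} ∪→ {A,C}; cost 1
[col 5] HNY: children HY:{A,C}, N:{G} ∪→ {A,C,G}; cost 1
[col 5] BFGHNTY: children BFGT:{C,T}, HNY:{A,C,G} ∩→ {C}; cost 0
per-site changes: [4, 4, 2, 4, 4, 4]; total = 22

22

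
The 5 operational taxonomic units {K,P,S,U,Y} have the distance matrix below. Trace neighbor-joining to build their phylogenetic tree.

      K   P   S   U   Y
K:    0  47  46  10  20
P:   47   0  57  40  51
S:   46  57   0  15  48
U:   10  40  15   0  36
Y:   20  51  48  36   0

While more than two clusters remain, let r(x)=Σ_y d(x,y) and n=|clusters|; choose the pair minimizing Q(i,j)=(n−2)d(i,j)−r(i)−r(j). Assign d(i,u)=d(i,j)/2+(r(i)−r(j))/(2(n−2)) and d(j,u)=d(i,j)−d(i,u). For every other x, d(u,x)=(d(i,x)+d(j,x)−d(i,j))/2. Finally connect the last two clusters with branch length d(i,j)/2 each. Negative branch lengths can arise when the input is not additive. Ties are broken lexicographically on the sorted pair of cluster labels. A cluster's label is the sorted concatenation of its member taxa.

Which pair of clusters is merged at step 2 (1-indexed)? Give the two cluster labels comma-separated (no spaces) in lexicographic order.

step 1: merge (S,U) at d=15, Q=-222; branch lengths S→55/3, U→-10/3; new cluster SU
  updated: d(K,SU)=41/2, d(P,SU)=41, d(SU,Y)=69/2
step 2: merge (K,Y) at d=20, Q=-153; branch lengths K→11/2, Y→29/2; new cluster KY
  updated: d(KY,P)=39, d(KY,SU)=35/2
step 3: merge (KY,P) at d=39, Q=-195/2; branch lengths KY→31/4, P→125/4; new cluster KPY
  updated: d(KPY,SU)=39/4
step 4: merge (KPY,SU) at d=39/4; branch lengths KPY→39/8, SU→39/8; new cluster KPSUY
final tree: (((K:11/2,Y:29/2):31/4,P:125/4):39/8,(S:55/3,U:-10/3):39/8)
total length: 335/4

K,Y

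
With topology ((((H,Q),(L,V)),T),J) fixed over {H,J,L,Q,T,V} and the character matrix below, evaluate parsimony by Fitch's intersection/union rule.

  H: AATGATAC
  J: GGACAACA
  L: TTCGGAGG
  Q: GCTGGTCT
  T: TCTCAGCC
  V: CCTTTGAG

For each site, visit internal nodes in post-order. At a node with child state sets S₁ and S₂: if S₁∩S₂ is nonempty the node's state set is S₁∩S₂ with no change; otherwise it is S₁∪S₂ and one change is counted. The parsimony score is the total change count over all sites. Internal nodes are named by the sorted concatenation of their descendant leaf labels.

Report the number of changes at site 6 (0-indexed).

HQ@0: {A} ∪ {G} = {A,G} (union, +1)
LV@0: {T} ∪ {C} = {C,T} (union, +1)
HLQV@0: {A,G} ∪ {C,T} = {A,C,G,T} (union, +1)
HLQTV@0: {A,C,G,T} ∩ {T} = {T} (intersection, +0)
HJLQTV@0: {T} ∪ {G} = {G,T} (union, +1)
HQ@1: {A} ∪ {C} = {A,C} (union, +1)
LV@1: {T} ∪ {C} = {C,T} (union, +1)
HLQV@1: {A,C} ∩ {C,T} = {C} (intersection, +0)
HLQTV@1: {C} ∩ {C} = {C} (intersection, +0)
HJLQTV@1: {C} ∪ {G} = {C,G} (union, +1)
HQ@2: {T} ∩ {T} = {T} (intersection, +0)
LV@2: {C} ∪ {T} = {C,T} (union, +1)
HLQV@2: {T} ∩ {C,T} = {T} (intersection, +0)
HLQTV@2: {T} ∩ {T} = {T} (intersection, +0)
HJLQTV@2: {T} ∪ {A} = {A,T} (union, +1)
HQ@3: {G} ∩ {G} = {G} (intersection, +0)
LV@3: {G} ∪ {T} = {G,T} (union, +1)
HLQV@3: {G} ∩ {G,T} = {G} (intersection, +0)
HLQTV@3: {G} ∪ {C} = {C,G} (union, +1)
HJLQTV@3: {C,G} ∩ {C} = {C} (intersection, +0)
HQ@4: {A} ∪ {G} = {A,G} (union, +1)
LV@4: {G} ∪ {T} = {G,T} (union, +1)
HLQV@4: {A,G} ∩ {G,T} = {G} (intersection, +0)
HLQTV@4: {G} ∪ {A} = {A,G} (union, +1)
HJLQTV@4: {A,G} ∩ {A} = {A} (intersection, +0)
HQ@5: {T} ∩ {T} = {T} (intersection, +0)
LV@5: {A} ∪ {G} = {A,G} (union, +1)
HLQV@5: {T} ∪ {A,G} = {A,G,T} (union, +1)
HLQTV@5: {A,G,T} ∩ {G} = {G} (intersection, +0)
HJLQTV@5: {G} ∪ {A} = {A,G} (union, +1)
HQ@6: {A} ∪ {C} = {A,C} (union, +1)
LV@6: {G} ∪ {A} = {A,G} (union, +1)
HLQV@6: {A,C} ∩ {A,G} = {A} (intersection, +0)
HLQTV@6: {A} ∪ {C} = {A,C} (union, +1)
HJLQTV@6: {A,C} ∩ {C} = {C} (intersection, +0)
HQ@7: {C} ∪ {T} = {C,T} (union, +1)
LV@7: {G} ∩ {G} = {G} (intersection, +0)
HLQV@7: {C,T} ∪ {G} = {C,G,T} (union, +1)
HLQTV@7: {C,G,T} ∩ {C} = {C} (intersection, +0)
HJLQTV@7: {C} ∪ {A} = {A,C} (union, +1)
per-site changes: [4, 3, 2, 2, 3, 3, 3, 3]; total = 23

3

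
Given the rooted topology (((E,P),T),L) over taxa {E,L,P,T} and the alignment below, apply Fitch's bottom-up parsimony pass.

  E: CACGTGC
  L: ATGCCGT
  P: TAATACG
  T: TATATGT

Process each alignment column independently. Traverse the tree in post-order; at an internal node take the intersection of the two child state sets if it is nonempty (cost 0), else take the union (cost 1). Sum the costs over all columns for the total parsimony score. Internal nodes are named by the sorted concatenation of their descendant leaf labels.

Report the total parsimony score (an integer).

14

[col 0] EP: children E:{C}, P:{T} ∪→ {C,T}; cost 1
[col 0] EPT: children EP:{C,T}, T:{T} ∩→ {T}; cost 0
[col 0] ELPT: children EPT:{T}, L:{A} ∪→ {A,T}; cost 1
[col 1] EP: children E:{A}, P:{A} ∩→ {A}; cost 0
[col 1] EPT: children EP:{A}, T:{A} ∩→ {A}; cost 0
[col 1] ELPT: children EPT:{A}, L:{T} ∪→ {A,T}; cost 1
[col 2] EP: children E:{C}, P:{A} ∪→ {A,C}; cost 1
[col 2] EPT: children EP:{A,C}, T:{T} ∪→ {A,C,T}; cost 1
[col 2] ELPT: children EPT:{A,C,T}, L:{G} ∪→ {A,C,G,T}; cost 1
[col 3] EP: children E:{G}, P:{T} ∪→ {G,T}; cost 1
[col 3] EPT: children EP:{G,T}, T:{A} ∪→ {A,G,T}; cost 1
[col 3] ELPT: children EPT:{A,G,T}, L:{C} ∪→ {A,C,G,T}; cost 1
[col 4] EP: children E:{T}, P:{A} ∪→ {A,T}; cost 1
[col 4] EPT: children EP:{A,T}, T:{T} ∩→ {T}; cost 0
[col 4] ELPT: children EPT:{T}, L:{C} ∪→ {C,T}; cost 1
[col 5] EP: children E:{G}, P:{C} ∪→ {C,G}; cost 1
[col 5] EPT: children EP:{C,G}, T:{G} ∩→ {G}; cost 0
[col 5] ELPT: children EPT:{G}, L:{G} ∩→ {G}; cost 0
[col 6] EP: children E:{C}, P:{G} ∪→ {C,G}; cost 1
[col 6] EPT: children EP:{C,G}, T:{T} ∪→ {C,G,T}; cost 1
[col 6] ELPT: children EPT:{C,G,T}, L:{T} ∩→ {T}; cost 0
per-site changes: [2, 1, 3, 3, 2, 1, 2]; total = 14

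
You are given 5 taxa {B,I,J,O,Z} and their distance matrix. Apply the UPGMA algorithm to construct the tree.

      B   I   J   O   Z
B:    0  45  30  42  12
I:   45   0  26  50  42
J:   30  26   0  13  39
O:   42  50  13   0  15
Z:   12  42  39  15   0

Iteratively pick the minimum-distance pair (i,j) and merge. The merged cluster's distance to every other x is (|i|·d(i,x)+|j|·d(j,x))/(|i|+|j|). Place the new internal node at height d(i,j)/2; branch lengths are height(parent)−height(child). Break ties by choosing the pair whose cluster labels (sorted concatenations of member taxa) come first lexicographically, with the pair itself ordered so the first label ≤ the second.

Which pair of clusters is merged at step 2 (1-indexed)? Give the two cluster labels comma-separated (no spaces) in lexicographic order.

1. join B+Z (d=12) ⇒ BZ; edges |B|=6, |Z|=6
  updated: d(BZ,I)=87/2, d(BZ,J)=69/2, d(BZ,O)=57/2
2. join J+O (d=13) ⇒ JO; edges |J|=13/2, |O|=13/2
  updated: d(BZ,JO)=63/2, d(I,JO)=38
3. join BZ+JO (d=63/2) ⇒ BJOZ; edges |BZ|=39/4, |JO|=37/4
  updated: d(BJOZ,I)=163/4
4. join BJOZ+I (d=163/4) ⇒ BIJOZ; edges |BJOZ|=37/8, |I|=163/8
final tree: (((B:6,Z:6):39/4,(J:13/2,O:13/2):37/4):37/8,I:163/8)
total length: 69

J,O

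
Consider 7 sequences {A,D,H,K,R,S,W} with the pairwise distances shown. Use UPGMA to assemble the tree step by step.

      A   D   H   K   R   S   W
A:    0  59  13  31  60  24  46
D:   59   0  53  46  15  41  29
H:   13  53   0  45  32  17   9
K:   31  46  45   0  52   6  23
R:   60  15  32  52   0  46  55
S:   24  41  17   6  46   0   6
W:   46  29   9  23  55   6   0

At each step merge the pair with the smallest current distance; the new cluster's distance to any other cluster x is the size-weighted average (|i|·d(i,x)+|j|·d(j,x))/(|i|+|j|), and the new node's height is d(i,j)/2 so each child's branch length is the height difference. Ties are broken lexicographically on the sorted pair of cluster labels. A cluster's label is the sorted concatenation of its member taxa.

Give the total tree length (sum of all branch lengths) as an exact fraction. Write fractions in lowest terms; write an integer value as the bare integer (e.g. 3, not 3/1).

3517/40

1. join K+S (d=6) ⇒ KS; edges |K|=3, |S|=3
  updated: d(A,KS)=55/2, d(D,KS)=87/2, d(H,KS)=31, d(KS,R)=49, d(KS,W)=29/2
2. join H+W (d=9) ⇒ HW; edges |H|=9/2, |W|=9/2
  updated: d(A,HW)=59/2, d(D,HW)=41, d(HW,KS)=91/4, d(HW,R)=87/2
3. join D+R (d=15) ⇒ DR; edges |D|=15/2, |R|=15/2
  updated: d(A,DR)=119/2, d(DR,HW)=169/4, d(DR,KS)=185/4
4. join HW+KS (d=91/4) ⇒ HKSW; edges |HW|=55/8, |KS|=67/8
  updated: d(A,HKSW)=57/2, d(DR,HKSW)=177/4
5. join A+HKSW (d=57/2) ⇒ AHKSW; edges |A|=57/4, |HKSW|=23/8
  updated: d(AHKSW,DR)=473/10
6. join AHKSW+DR (d=473/10) ⇒ ADHKRSW; edges |AHKSW|=47/5, |DR|=323/20
final tree: ((A:57/4,((H:9/2,W:9/2):55/8,(K:3,S:3):67/8):23/8):47/5,(D:15/2,R:15/2):323/20)
total length: 3517/40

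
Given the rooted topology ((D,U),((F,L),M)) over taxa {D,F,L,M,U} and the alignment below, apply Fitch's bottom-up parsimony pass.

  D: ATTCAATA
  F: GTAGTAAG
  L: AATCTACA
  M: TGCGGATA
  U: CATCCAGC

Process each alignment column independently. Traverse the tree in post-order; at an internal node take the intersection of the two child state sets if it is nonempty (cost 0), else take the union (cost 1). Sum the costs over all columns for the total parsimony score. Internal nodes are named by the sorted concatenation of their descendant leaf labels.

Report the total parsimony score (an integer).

18

[col 0] DU: children D:{A}, U:{C} ∪→ {A,C}; cost 1
[col 0] FL: children F:{G}, L:{A} ∪→ {A,G}; cost 1
[col 0] FLM: children FL:{A,G}, M:{T} ∪→ {A,G,T}; cost 1
[col 0] DFLMU: children DU:{A,C}, FLM:{A,G,T} ∩→ {A}; cost 0
[col 1] DU: children D:{T}, U:{A} ∪→ {A,T}; cost 1
[col 1] FL: children F:{T}, L:{A} ∪→ {A,T}; cost 1
[col 1] FLM: children FL:{A,T}, M:{G} ∪→ {A,G,T}; cost 1
[col 1] DFLMU: children DU:{A,T}, FLM:{A,G,T} ∩→ {A,T}; cost 0
[col 2] DU: children D:{T}, U:{T} ∩→ {T}; cost 0
[col 2] FL: children F:{A}, L:{T} ∪→ {A,T}; cost 1
[col 2] FLM: children FL:{A,T}, M:{C} ∪→ {A,C,T}; cost 1
[col 2] DFLMU: children DU:{T}, FLM:{A,C,T} ∩→ {T}; cost 0
[col 3] DU: children D:{C}, U:{C} ∩→ {C}; cost 0
[col 3] FL: children F:{G}, L:{C} ∪→ {C,G}; cost 1
[col 3] FLM: children FL:{C,G}, M:{G} ∩→ {G}; cost 0
[col 3] DFLMU: children DU:{C}, FLM:{G} ∪→ {C,G}; cost 1
[col 4] DU: children D:{A}, U:{C} ∪→ {A,C}; cost 1
[col 4] FL: children F:{T}, L:{T} ∩→ {T}; cost 0
[col 4] FLM: children FL:{T}, M:{G} ∪→ {G,T}; cost 1
[col 4] DFLMU: children DU:{A,C}, FLM:{G,T} ∪→ {A,C,G,T}; cost 1
[col 5] DU: children D:{A}, U:{A} ∩→ {A}; cost 0
[col 5] FL: children F:{A}, L:{A} ∩→ {A}; cost 0
[col 5] FLM: children FL:{A}, M:{A} ∩→ {A}; cost 0
[col 5] DFLMU: children DU:{A}, FLM:{A} ∩→ {A}; cost 0
[col 6] DU: children D:{T}, U:{G} ∪→ {G,T}; cost 1
[col 6] FL: children F:{A}, L:{C} ∪→ {A,C}; cost 1
[col 6] FLM: children FL:{A,C}, M:{T} ∪→ {A,C,T}; cost 1
[col 6] DFLMU: children DU:{G,T}, FLM:{A,C,T} ∩→ {T}; cost 0
[col 7] DU: children D:{A}, U:{C} ∪→ {A,C}; cost 1
[col 7] FL: children F:{G}, L:{A} ∪→ {A,G}; cost 1
[col 7] FLM: children FL:{A,G}, M:{A} ∩→ {A}; cost 0
[col 7] DFLMU: children DU:{A,C}, FLM:{A} ∩→ {A}; cost 0
per-site changes: [3, 3, 2, 2, 3, 0, 3, 2]; total = 18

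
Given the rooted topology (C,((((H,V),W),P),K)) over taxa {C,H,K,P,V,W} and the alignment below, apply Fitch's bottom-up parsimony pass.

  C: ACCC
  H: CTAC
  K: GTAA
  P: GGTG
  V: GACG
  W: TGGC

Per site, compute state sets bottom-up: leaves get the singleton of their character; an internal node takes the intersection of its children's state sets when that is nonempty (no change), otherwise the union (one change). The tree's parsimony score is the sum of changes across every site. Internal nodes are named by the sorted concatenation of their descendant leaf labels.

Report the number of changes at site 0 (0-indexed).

site 0, node HV: H={C} ∪ V={G} → {C,G} (+1)
site 0, node HVW: HV={C,G} ∪ W={T} → {C,G,T} (+1)
site 0, node HPVW: HVW={C,G,T} ∩ P={G} → {G} (+0)
site 0, node HKPVW: HPVW={G} ∩ K={G} → {G} (+0)
site 0, node CHKPVW: C={A} ∪ HKPVW={G} → {A,G} (+1)
site 1, node HV: H={T} ∪ V={A} → {A,T} (+1)
site 1, node HVW: HV={A,T} ∪ W={G} → {A,G,T} (+1)
site 1, node HPVW: HVW={A,G,T} ∩ P={G} → {G} (+0)
site 1, node HKPVW: HPVW={G} ∪ K={T} → {G,T} (+1)
site 1, node CHKPVW: C={C} ∪ HKPVW={G,T} → {C,G,T} (+1)
site 2, node HV: H={A} ∪ V={C} → {A,C} (+1)
site 2, node HVW: HV={A,C} ∪ W={G} → {A,C,G} (+1)
site 2, node HPVW: HVW={A,C,G} ∪ P={T} → {A,C,G,T} (+1)
site 2, node HKPVW: HPVW={A,C,G,T} ∩ K={A} → {A} (+0)
site 2, node CHKPVW: C={C} ∪ HKPVW={A} → {A,C} (+1)
site 3, node HV: H={C} ∪ V={G} → {C,G} (+1)
site 3, node HVW: HV={C,G} ∩ W={C} → {C} (+0)
site 3, node HPVW: HVW={C} ∪ P={G} → {C,G} (+1)
site 3, node HKPVW: HPVW={C,G} ∪ K={A} → {A,C,G} (+1)
site 3, node CHKPVW: C={C} ∩ HKPVW={A,C,G} → {C} (+0)
per-site changes: [3, 4, 4, 3]; total = 14

3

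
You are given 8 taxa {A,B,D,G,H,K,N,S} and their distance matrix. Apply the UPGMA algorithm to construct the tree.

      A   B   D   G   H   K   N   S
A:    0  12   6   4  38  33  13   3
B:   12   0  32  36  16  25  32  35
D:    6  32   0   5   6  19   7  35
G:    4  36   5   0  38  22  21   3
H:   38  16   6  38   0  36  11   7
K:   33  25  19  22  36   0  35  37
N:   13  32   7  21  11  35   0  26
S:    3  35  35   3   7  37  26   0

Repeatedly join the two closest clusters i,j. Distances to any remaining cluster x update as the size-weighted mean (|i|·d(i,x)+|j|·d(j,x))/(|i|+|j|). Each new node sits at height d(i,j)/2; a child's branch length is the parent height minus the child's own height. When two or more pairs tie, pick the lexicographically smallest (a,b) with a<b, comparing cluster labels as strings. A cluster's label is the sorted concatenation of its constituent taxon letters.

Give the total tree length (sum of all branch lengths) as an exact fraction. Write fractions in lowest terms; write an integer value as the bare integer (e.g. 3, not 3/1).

125/2

step 1: merge (A,S) at d=3; branch lengths A→3/2, S→3/2; new cluster AS
  updated: d(AS,B)=47/2, d(AS,D)=41/2, d(AS,G)=7/2, d(AS,H)=45/2, d(AS,K)=35, d(AS,N)=39/2
step 2: merge (AS,G) at d=7/2; branch lengths AS→1/4, G→7/4; new cluster AGS
  updated: d(AGS,B)=83/3, d(AGS,D)=46/3, d(AGS,H)=83/3, d(AGS,K)=92/3, d(AGS,N)=20
step 3: merge (D,H) at d=6; branch lengths D→3, H→3; new cluster DH
  updated: d(AGS,DH)=43/2, d(B,DH)=24, d(DH,K)=55/2, d(DH,N)=9
step 4: merge (DH,N) at d=9; branch lengths DH→3/2, N→9/2; new cluster DHN
  updated: d(AGS,DHN)=21, d(B,DHN)=80/3, d(DHN,K)=30
step 5: merge (AGS,DHN) at d=21; branch lengths AGS→35/4, DHN→6; new cluster ADGHNS
  updated: d(ADGHNS,B)=163/6, d(ADGHNS,K)=91/3
step 6: merge (B,K) at d=25; branch lengths B→25/2, K→25/2; new cluster BK
  updated: d(ADGHNS,BK)=115/4
step 7: merge (ADGHNS,BK) at d=115/4; branch lengths ADGHNS→31/8, BK→15/8; new cluster ABDGHKNS
final tree: ((((A:3/2,S:3/2):1/4,G:7/4):35/4,((D:3,H:3):3/2,N:9/2):6):31/8,(B:25/2,K:25/2):15/8)
total length: 125/2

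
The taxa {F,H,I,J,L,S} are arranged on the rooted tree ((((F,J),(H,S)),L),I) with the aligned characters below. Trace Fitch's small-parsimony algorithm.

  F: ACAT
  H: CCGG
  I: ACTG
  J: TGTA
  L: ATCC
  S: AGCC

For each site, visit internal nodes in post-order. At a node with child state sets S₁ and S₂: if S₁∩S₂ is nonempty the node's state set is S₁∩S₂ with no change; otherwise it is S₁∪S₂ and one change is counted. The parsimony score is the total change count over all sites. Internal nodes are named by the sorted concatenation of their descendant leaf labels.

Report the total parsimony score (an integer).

FJ@0: {A} ∪ {T} = {A,T} (union, +1)
HS@0: {C} ∪ {A} = {A,C} (union, +1)
FHJS@0: {A,T} ∩ {A,C} = {A} (intersection, +0)
FHJLS@0: {A} ∩ {A} = {A} (intersection, +0)
FHIJLS@0: {A} ∩ {A} = {A} (intersection, +0)
FJ@1: {C} ∪ {G} = {C,G} (union, +1)
HS@1: {C} ∪ {G} = {C,G} (union, +1)
FHJS@1: {C,G} ∩ {C,G} = {C,G} (intersection, +0)
FHJLS@1: {C,G} ∪ {T} = {C,G,T} (union, +1)
FHIJLS@1: {C,G,T} ∩ {C} = {C} (intersection, +0)
FJ@2: {A} ∪ {T} = {A,T} (union, +1)
HS@2: {G} ∪ {C} = {C,G} (union, +1)
FHJS@2: {A,T} ∪ {C,G} = {A,C,G,T} (union, +1)
FHJLS@2: {A,C,G,T} ∩ {C} = {C} (intersection, +0)
FHIJLS@2: {C} ∪ {T} = {C,T} (union, +1)
FJ@3: {T} ∪ {A} = {A,T} (union, +1)
HS@3: {G} ∪ {C} = {C,G} (union, +1)
FHJS@3: {A,T} ∪ {C,G} = {A,C,G,T} (union, +1)
FHJLS@3: {A,C,G,T} ∩ {C} = {C} (intersection, +0)
FHIJLS@3: {C} ∪ {G} = {C,G} (union, +1)
per-site changes: [2, 3, 4, 4]; total = 13

13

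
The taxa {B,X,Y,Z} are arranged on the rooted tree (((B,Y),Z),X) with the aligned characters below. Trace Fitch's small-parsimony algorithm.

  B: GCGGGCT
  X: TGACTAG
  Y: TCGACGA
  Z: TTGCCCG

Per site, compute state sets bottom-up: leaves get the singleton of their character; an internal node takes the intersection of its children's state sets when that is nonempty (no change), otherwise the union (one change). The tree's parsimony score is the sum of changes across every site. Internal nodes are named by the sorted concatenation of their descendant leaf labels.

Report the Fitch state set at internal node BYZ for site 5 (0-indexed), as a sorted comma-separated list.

site 0, node BY: B={G} ∪ Y={T} → {G,T} (+1)
site 0, node BYZ: BY={G,T} ∩ Z={T} → {T} (+0)
site 0, node BXYZ: BYZ={T} ∩ X={T} → {T} (+0)
site 1, node BY: B={C} ∩ Y={C} → {C} (+0)
site 1, node BYZ: BY={C} ∪ Z={T} → {C,T} (+1)
site 1, node BXYZ: BYZ={C,T} ∪ X={G} → {C,G,T} (+1)
site 2, node BY: B={G} ∩ Y={G} → {G} (+0)
site 2, node BYZ: BY={G} ∩ Z={G} → {G} (+0)
site 2, node BXYZ: BYZ={G} ∪ X={A} → {A,G} (+1)
site 3, node BY: B={G} ∪ Y={A} → {A,G} (+1)
site 3, node BYZ: BY={A,G} ∪ Z={C} → {A,C,G} (+1)
site 3, node BXYZ: BYZ={A,C,G} ∩ X={C} → {C} (+0)
site 4, node BY: B={G} ∪ Y={C} → {C,G} (+1)
site 4, node BYZ: BY={C,G} ∩ Z={C} → {C} (+0)
site 4, node BXYZ: BYZ={C} ∪ X={T} → {C,T} (+1)
site 5, node BY: B={C} ∪ Y={G} → {C,G} (+1)
site 5, node BYZ: BY={C,G} ∩ Z={C} → {C} (+0)
site 5, node BXYZ: BYZ={C} ∪ X={A} → {A,C} (+1)
site 6, node BY: B={T} ∪ Y={A} → {A,T} (+1)
site 6, node BYZ: BY={A,T} ∪ Z={G} → {A,G,T} (+1)
site 6, node BXYZ: BYZ={A,G,T} ∩ X={G} → {G} (+0)
per-site changes: [1, 2, 1, 2, 2, 2, 2]; total = 12

C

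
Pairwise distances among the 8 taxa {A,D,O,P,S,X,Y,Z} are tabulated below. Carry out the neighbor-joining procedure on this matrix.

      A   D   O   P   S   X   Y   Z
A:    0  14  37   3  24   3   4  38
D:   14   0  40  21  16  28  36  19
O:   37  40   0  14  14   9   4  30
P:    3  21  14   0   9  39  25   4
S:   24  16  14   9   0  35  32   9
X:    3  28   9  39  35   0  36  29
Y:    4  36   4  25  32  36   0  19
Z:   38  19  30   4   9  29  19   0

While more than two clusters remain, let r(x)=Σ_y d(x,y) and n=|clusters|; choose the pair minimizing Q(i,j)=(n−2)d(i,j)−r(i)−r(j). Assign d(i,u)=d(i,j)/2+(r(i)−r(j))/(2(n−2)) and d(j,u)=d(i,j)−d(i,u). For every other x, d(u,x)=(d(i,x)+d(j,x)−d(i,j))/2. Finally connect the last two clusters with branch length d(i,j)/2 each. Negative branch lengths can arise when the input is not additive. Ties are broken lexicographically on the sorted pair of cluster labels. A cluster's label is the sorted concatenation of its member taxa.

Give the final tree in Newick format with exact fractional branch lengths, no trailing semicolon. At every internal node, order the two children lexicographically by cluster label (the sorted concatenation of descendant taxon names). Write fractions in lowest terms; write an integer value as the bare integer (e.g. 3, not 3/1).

(((((A:-19/6,X:37/6):37/4,(O:9/10,Y:31/10):35/4):247/32,D:353/32):79/32,(P:7/8,Z:25/8):99/32):125/64,S:125/64)

1. join A+X (d=3, Q=-284) ⇒ AX; edges |A|=-19/6, |X|=37/6
  updated: d(AX,D)=39/2, d(AX,O)=43/2, d(AX,P)=39/2, d(AX,S)=28, d(AX,Y)=37/2, d(AX,Z)=32
2. join O+Y (d=4, Q=-238) ⇒ OY; edges |O|=9/10, |Y|=31/10
  updated: d(AX,OY)=18, d(D,OY)=36, d(OY,P)=35/2, d(OY,S)=21, d(OY,Z)=45/2
3. join AX+OY (d=18, Q=-160) ⇒ AOXY; edges |AX|=37/4, |OY|=35/4
  updated: d(AOXY,D)=75/4, d(AOXY,P)=19/2, d(AOXY,S)=31/2, d(AOXY,Z)=73/4
4. join P+Z (d=4, Q=-327/4) ⇒ PZ; edges |P|=7/8, |Z|=25/8
  updated: d(AOXY,PZ)=95/8, d(D,PZ)=18, d(PZ,S)=7
5. join AOXY+D (d=75/4, Q=-491/8) ⇒ ADOXY; edges |AOXY|=247/32, |D|=353/32
  updated: d(ADOXY,PZ)=89/16, d(ADOXY,S)=51/8
6. join ADOXY+PZ (d=89/16, Q=-303/16) ⇒ ADOPXYZ; edges |ADOXY|=79/32, |PZ|=99/32
  updated: d(ADOPXYZ,S)=125/32
7. join ADOPXYZ+S (d=125/32) ⇒ ADOPSXYZ; edges |ADOPXYZ|=125/64, |S|=125/64
final tree: (((((A:-19/6,X:37/6):37/4,(O:9/10,Y:31/10):35/4):247/32,D:353/32):79/32,(P:7/8,Z:25/8):99/32):125/64,S:125/64)
total length: 1831/32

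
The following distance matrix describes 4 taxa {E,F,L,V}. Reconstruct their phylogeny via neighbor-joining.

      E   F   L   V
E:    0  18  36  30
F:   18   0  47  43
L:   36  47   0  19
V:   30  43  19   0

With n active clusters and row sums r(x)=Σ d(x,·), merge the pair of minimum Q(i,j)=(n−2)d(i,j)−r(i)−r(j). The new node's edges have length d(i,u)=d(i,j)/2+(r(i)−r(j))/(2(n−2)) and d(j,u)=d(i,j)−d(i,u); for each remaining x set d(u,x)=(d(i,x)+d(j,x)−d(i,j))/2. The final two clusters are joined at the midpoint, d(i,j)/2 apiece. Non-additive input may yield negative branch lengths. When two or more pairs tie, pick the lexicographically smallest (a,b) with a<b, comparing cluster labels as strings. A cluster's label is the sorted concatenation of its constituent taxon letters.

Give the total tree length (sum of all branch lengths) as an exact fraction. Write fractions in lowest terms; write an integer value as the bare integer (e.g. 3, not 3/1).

iteration 1: select E,F (d=18, Q=-156); attach at lengths (3, 15); label the merged cluster EF
  updated: d(EF,L)=65/2, d(EF,V)=55/2
iteration 2: select EF,L (d=65/2, Q=-79); attach at lengths (41/2, 12); label the merged cluster EFL
  updated: d(EFL,V)=7
iteration 3: select EFL,V (d=7); attach at lengths (7/2, 7/2); label the merged cluster EFLV
final tree: (((E:3,F:15):41/2,L:12):7/2,V:7/2)
total length: 115/2

115/2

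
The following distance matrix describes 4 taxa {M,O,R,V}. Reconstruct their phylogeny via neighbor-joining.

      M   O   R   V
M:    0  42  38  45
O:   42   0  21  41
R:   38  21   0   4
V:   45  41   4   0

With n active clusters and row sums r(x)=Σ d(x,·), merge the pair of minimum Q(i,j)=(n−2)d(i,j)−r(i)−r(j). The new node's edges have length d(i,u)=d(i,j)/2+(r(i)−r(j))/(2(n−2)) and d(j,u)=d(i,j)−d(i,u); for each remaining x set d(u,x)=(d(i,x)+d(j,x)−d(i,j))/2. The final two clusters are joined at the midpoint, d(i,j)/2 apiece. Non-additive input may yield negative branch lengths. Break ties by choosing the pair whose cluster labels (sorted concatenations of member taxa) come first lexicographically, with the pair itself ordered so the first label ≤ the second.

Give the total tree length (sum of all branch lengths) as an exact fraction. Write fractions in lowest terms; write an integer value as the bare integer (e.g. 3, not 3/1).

1. join M+O (d=42, Q=-145) ⇒ MO; edges |M|=105/4, |O|=63/4
  updated: d(MO,R)=17/2, d(MO,V)=22
2. join MO+R (d=17/2, Q=-69/2) ⇒ MOR; edges |MO|=53/4, |R|=-19/4
  updated: d(MOR,V)=35/4
3. join MOR+V (d=35/4) ⇒ MORV; edges |MOR|=35/8, |V|=35/8
final tree: (((M:105/4,O:63/4):53/4,R:-19/4):35/8,V:35/8)
total length: 237/4

237/4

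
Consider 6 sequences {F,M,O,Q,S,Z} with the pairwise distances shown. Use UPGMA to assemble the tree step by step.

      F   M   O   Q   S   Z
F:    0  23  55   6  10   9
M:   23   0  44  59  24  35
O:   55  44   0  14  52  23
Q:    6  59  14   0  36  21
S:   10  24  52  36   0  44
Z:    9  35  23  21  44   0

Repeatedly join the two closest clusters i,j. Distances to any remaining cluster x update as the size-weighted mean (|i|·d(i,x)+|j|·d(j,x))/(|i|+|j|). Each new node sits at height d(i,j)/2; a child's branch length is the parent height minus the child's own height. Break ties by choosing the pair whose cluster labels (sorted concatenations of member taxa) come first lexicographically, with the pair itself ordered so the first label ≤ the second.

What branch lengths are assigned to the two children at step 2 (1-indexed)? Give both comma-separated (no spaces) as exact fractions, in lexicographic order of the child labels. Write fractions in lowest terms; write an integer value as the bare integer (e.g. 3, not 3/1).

iteration 1: select F,Q (d=6); attach at lengths (3, 3); label the merged cluster FQ
  updated: d(FQ,M)=41, d(FQ,O)=69/2, d(FQ,S)=23, d(FQ,Z)=15
iteration 2: select FQ,Z (d=15); attach at lengths (9/2, 15/2); label the merged cluster FQZ
  updated: d(FQZ,M)=39, d(FQZ,O)=92/3, d(FQZ,S)=30
iteration 3: select M,S (d=24); attach at lengths (12, 12); label the merged cluster MS
  updated: d(FQZ,MS)=69/2, d(MS,O)=48
iteration 4: select FQZ,O (d=92/3); attach at lengths (47/6, 46/3); label the merged cluster FOQZ
  updated: d(FOQZ,MS)=303/8
iteration 5: select FOQZ,MS (d=303/8); attach at lengths (173/48, 111/16); label the merged cluster FMOQSZ
final tree: ((((F:3,Q:3):9/2,Z:15/2):47/6,O:46/3):173/48,(M:12,S:12):111/16)
total length: 1817/24

9/2,15/2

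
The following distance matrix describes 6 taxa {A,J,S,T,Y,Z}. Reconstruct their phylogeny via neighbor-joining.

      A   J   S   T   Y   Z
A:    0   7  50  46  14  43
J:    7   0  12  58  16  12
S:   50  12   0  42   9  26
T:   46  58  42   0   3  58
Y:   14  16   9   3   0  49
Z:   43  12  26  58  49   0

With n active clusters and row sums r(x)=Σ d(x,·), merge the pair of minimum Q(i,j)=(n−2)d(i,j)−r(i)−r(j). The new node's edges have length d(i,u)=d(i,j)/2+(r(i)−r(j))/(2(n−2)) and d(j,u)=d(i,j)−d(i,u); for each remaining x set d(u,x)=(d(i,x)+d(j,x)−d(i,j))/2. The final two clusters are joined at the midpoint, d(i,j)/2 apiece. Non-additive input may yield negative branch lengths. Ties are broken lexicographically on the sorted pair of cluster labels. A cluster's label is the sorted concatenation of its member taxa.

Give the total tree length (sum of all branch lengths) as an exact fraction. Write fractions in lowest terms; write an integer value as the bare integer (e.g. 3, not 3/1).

68

1. join T+Y (d=3, Q=-286) ⇒ TY; edges |T|=16, |Y|=-13
  updated: d(A,TY)=57/2, d(J,TY)=71/2, d(S,TY)=24, d(TY,Z)=52
2. join A+TY (d=57/2, Q=-183) ⇒ ATY; edges |A|=37/3, |TY|=97/6
  updated: d(ATY,J)=7, d(ATY,S)=91/4, d(ATY,Z)=133/4
3. join ATY+J (d=7, Q=-80) ⇒ AJTY; edges |ATY|=23/2, |J|=-9/2
  updated: d(AJTY,S)=111/8, d(AJTY,Z)=153/8
4. join AJTY+S (d=111/8, Q=-59) ⇒ AJSTY; edges |AJTY|=7/2, |S|=83/8
  updated: d(AJSTY,Z)=125/8
5. join AJSTY+Z (d=125/8) ⇒ AJSTYZ; edges |AJSTY|=125/16, |Z|=125/16
final tree: ((((A:37/3,(T:16,Y:-13):97/6):23/2,J:-9/2):7/2,S:83/8):125/16,Z:125/16)
total length: 68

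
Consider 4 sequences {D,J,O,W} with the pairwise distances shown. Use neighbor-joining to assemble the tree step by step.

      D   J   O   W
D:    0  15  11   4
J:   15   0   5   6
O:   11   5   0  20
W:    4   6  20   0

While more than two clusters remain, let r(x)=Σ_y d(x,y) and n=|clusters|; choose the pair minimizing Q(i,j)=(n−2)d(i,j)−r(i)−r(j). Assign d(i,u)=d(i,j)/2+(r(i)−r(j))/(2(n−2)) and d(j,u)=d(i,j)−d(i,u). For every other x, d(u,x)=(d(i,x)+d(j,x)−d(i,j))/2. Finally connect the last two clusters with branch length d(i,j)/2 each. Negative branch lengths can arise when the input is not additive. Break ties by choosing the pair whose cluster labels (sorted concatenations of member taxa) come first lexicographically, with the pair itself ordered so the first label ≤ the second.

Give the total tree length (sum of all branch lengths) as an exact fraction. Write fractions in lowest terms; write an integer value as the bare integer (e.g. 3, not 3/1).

step 1: merge (D,W) at d=4, Q=-52; branch lengths D→2, W→2; new cluster DW
  updated: d(DW,J)=17/2, d(DW,O)=27/2
step 2: merge (DW,J) at d=17/2, Q=-27; branch lengths DW→17/2, J→0; new cluster DJW
  updated: d(DJW,O)=5
step 3: merge (DJW,O) at d=5; branch lengths DJW→5/2, O→5/2; new cluster DJOW
final tree: (((D:2,W:2):17/2,J:0):5/2,O:5/2)
total length: 35/2

35/2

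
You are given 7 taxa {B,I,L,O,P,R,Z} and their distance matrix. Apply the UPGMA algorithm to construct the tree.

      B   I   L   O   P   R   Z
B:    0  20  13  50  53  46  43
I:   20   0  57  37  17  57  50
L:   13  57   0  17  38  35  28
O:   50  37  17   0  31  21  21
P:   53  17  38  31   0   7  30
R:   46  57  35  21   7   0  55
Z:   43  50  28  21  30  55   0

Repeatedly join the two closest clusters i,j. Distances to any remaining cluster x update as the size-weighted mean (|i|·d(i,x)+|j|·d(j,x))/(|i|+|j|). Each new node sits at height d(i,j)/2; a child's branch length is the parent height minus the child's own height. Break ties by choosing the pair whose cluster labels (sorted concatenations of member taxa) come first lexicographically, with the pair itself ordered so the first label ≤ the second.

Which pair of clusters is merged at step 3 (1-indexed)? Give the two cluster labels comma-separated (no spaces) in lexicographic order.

O,Z

step 1: merge (P,R) at d=7; branch lengths P→7/2, R→7/2; new cluster PR
  updated: d(B,PR)=99/2, d(I,PR)=37, d(L,PR)=73/2, d(O,PR)=26, d(PR,Z)=85/2
step 2: merge (B,L) at d=13; branch lengths B→13/2, L→13/2; new cluster BL
  updated: d(BL,I)=77/2, d(BL,O)=67/2, d(BL,PR)=43, d(BL,Z)=71/2
step 3: merge (O,Z) at d=21; branch lengths O→21/2, Z→21/2; new cluster OZ
  updated: d(BL,OZ)=69/2, d(I,OZ)=87/2, d(OZ,PR)=137/4
step 4: merge (OZ,PR) at d=137/4; branch lengths OZ→53/8, PR→109/8; new cluster OPRZ
  updated: d(BL,OPRZ)=155/4, d(I,OPRZ)=161/4
step 5: merge (BL,I) at d=77/2; branch lengths BL→51/4, I→77/4; new cluster BIL
  updated: d(BIL,OPRZ)=157/4
step 6: merge (BIL,OPRZ) at d=157/4; branch lengths BIL→3/8, OPRZ→5/2; new cluster BILOPRZ
final tree: (((B:13/2,L:13/2):51/4,I:77/4):3/8,((O:21/2,Z:21/2):53/8,(P:7/2,R:7/2):109/8):5/2)
total length: 769/8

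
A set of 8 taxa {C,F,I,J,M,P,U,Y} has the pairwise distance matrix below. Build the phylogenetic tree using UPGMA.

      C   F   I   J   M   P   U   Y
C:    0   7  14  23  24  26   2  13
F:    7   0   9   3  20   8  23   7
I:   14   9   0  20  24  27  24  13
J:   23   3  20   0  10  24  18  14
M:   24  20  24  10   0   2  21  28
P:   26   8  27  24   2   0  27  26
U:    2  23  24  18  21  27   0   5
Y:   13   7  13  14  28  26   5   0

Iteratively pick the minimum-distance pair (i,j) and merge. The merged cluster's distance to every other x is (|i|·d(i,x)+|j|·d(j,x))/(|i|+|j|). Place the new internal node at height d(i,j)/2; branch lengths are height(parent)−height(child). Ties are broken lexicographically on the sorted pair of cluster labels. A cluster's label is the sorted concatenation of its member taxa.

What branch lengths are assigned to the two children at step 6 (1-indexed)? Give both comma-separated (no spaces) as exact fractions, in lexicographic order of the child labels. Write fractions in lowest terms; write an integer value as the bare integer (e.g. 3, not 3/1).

31/9,25/36

1. join C+U (d=2) ⇒ CU; edges |C|=1, |U|=1
  updated: d(CU,F)=15, d(CU,I)=19, d(CU,J)=41/2, d(CU,M)=45/2, d(CU,P)=53/2, d(CU,Y)=9
2. join M+P (d=2) ⇒ MP; edges |M|=1, |P|=1
  updated: d(CU,MP)=49/2, d(F,MP)=14, d(I,MP)=51/2, d(J,MP)=17, d(MP,Y)=27
3. join F+J (d=3) ⇒ FJ; edges |F|=3/2, |J|=3/2
  updated: d(CU,FJ)=71/4, d(FJ,I)=29/2, d(FJ,MP)=31/2, d(FJ,Y)=21/2
4. join CU+Y (d=9) ⇒ CUY; edges |CU|=7/2, |Y|=9/2
  updated: d(CUY,FJ)=46/3, d(CUY,I)=17, d(CUY,MP)=76/3
5. join FJ+I (d=29/2) ⇒ FIJ; edges |FJ|=23/4, |I|=29/4
  updated: d(CUY,FIJ)=143/9, d(FIJ,MP)=113/6
6. join CUY+FIJ (d=143/9) ⇒ CFIJUY; edges |CUY|=31/9, |FIJ|=25/36
  updated: d(CFIJUY,MP)=265/12
7. join CFIJUY+MP (d=265/12) ⇒ CFIJMPUY; edges |CFIJUY|=223/72, |MP|=241/24
final tree: ((((C:1,U:1):7/2,Y:9/2):31/9,((F:3/2,J:3/2):23/4,I:29/4):25/36):223/72,(M:1,P:1):241/24)
total length: 815/18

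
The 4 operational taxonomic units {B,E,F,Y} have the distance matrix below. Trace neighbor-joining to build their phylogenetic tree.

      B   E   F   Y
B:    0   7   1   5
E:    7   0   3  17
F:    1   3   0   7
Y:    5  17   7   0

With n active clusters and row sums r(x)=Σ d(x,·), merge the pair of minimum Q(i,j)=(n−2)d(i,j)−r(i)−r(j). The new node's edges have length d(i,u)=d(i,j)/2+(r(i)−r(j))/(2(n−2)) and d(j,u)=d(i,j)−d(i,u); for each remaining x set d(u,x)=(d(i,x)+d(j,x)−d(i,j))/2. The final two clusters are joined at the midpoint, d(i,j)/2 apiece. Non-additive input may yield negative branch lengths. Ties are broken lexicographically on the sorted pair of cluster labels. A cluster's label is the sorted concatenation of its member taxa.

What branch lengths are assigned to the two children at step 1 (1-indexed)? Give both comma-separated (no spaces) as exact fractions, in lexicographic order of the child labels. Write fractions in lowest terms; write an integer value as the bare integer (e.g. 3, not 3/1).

step 1: merge (B,Y) at d=5, Q=-32; branch lengths B→-3/2, Y→13/2; new cluster BY
  updated: d(BY,E)=19/2, d(BY,F)=3/2
step 2: merge (BY,E) at d=19/2, Q=-14; branch lengths BY→4, E→11/2; new cluster BEY
  updated: d(BEY,F)=-5/2
step 3: merge (BEY,F) at d=-5/2; branch lengths BEY→-5/4, F→-5/4; new cluster BEFY
final tree: (((B:-3/2,Y:13/2):4,E:11/2):-5/4,F:-5/4)
total length: 12

-3/2,13/2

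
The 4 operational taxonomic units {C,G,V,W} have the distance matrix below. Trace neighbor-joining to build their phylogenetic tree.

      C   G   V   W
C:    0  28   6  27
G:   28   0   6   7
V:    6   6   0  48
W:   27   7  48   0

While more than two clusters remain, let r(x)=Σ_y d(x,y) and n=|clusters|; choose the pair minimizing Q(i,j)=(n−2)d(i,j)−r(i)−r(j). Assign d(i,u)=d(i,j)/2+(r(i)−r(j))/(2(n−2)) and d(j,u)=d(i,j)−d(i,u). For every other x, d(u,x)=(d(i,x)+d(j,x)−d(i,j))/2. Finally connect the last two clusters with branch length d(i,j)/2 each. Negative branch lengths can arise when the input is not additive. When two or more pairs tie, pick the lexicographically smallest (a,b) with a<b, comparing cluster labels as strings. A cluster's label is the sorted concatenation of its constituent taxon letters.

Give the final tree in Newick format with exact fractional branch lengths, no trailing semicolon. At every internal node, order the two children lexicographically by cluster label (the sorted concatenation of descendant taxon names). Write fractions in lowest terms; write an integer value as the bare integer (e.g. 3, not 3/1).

(((C:13/4,V:11/4):83/4,G:-27/4):55/8,W:55/8)

1. join C+V (d=6, Q=-109) ⇒ CV; edges |C|=13/4, |V|=11/4
  updated: d(CV,G)=14, d(CV,W)=69/2
2. join CV+G (d=14, Q=-111/2) ⇒ CGV; edges |CV|=83/4, |G|=-27/4
  updated: d(CGV,W)=55/4
3. join CGV+W (d=55/4) ⇒ CGVW; edges |CGV|=55/8, |W|=55/8
final tree: (((C:13/4,V:11/4):83/4,G:-27/4):55/8,W:55/8)
total length: 135/4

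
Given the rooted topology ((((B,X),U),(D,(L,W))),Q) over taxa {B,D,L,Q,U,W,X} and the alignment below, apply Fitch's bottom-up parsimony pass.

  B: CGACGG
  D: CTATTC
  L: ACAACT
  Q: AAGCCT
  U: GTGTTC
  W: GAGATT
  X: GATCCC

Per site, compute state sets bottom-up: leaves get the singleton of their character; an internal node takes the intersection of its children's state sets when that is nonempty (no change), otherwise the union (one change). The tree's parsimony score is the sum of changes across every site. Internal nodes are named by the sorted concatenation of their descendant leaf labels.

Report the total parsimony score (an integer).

BX@0: {C} ∪ {G} = {C,G} (union, +1)
BUX@0: {C,G} ∩ {G} = {G} (intersection, +0)
LW@0: {A} ∪ {G} = {A,G} (union, +1)
DLW@0: {C} ∪ {A,G} = {A,C,G} (union, +1)
BDLUWX@0: {G} ∩ {A,C,G} = {G} (intersection, +0)
BDLQUWX@0: {G} ∪ {A} = {A,G} (union, +1)
BX@1: {G} ∪ {A} = {A,G} (union, +1)
BUX@1: {A,G} ∪ {T} = {A,G,T} (union, +1)
LW@1: {C} ∪ {A} = {A,C} (union, +1)
DLW@1: {T} ∪ {A,C} = {A,C,T} (union, +1)
BDLUWX@1: {A,G,T} ∩ {A,C,T} = {A,T} (intersection, +0)
BDLQUWX@1: {A,T} ∩ {A} = {A} (intersection, +0)
BX@2: {A} ∪ {T} = {A,T} (union, +1)
BUX@2: {A,T} ∪ {G} = {A,G,T} (union, +1)
LW@2: {A} ∪ {G} = {A,G} (union, +1)
DLW@2: {A} ∩ {A,G} = {A} (intersection, +0)
BDLUWX@2: {A,G,T} ∩ {A} = {A} (intersection, +0)
BDLQUWX@2: {A} ∪ {G} = {A,G} (union, +1)
BX@3: {C} ∩ {C} = {C} (intersection, +0)
BUX@3: {C} ∪ {T} = {C,T} (union, +1)
LW@3: {A} ∩ {A} = {A} (intersection, +0)
DLW@3: {T} ∪ {A} = {A,T} (union, +1)
BDLUWX@3: {C,T} ∩ {A,T} = {T} (intersection, +0)
BDLQUWX@3: {T} ∪ {C} = {C,T} (union, +1)
BX@4: {G} ∪ {C} = {C,G} (union, +1)
BUX@4: {C,G} ∪ {T} = {C,G,T} (union, +1)
LW@4: {C} ∪ {T} = {C,T} (union, +1)
DLW@4: {T} ∩ {C,T} = {T} (intersection, +0)
BDLUWX@4: {C,G,T} ∩ {T} = {T} (intersection, +0)
BDLQUWX@4: {T} ∪ {C} = {C,T} (union, +1)
BX@5: {G} ∪ {C} = {C,G} (union, +1)
BUX@5: {C,G} ∩ {C} = {C} (intersection, +0)
LW@5: {T} ∩ {T} = {T} (intersection, +0)
DLW@5: {C} ∪ {T} = {C,T} (union, +1)
BDLUWX@5: {C} ∩ {C,T} = {C} (intersection, +0)
BDLQUWX@5: {C} ∪ {T} = {C,T} (union, +1)
per-site changes: [4, 4, 4, 3, 4, 3]; total = 22

22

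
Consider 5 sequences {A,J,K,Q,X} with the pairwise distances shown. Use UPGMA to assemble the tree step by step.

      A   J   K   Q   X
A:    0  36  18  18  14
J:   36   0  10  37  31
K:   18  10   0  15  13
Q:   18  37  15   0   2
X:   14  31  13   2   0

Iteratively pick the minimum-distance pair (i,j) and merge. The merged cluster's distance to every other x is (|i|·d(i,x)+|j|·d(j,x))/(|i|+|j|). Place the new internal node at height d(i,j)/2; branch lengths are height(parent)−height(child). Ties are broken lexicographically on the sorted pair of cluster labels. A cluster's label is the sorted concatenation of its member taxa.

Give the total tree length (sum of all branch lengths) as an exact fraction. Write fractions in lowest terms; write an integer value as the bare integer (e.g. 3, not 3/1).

1. join Q+X (d=2) ⇒ QX; edges |Q|=1, |X|=1
  updated: d(A,QX)=16, d(J,QX)=34, d(K,QX)=14
2. join J+K (d=10) ⇒ JK; edges |J|=5, |K|=5
  updated: d(A,JK)=27, d(JK,QX)=24
3. join A+QX (d=16) ⇒ AQX; edges |A|=8, |QX|=7
  updated: d(AQX,JK)=25
4. join AQX+JK (d=25) ⇒ AJKQX; edges |AQX|=9/2, |JK|=15/2
final tree: ((A:8,(Q:1,X:1):7):9/2,(J:5,K:5):15/2)
total length: 39

39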